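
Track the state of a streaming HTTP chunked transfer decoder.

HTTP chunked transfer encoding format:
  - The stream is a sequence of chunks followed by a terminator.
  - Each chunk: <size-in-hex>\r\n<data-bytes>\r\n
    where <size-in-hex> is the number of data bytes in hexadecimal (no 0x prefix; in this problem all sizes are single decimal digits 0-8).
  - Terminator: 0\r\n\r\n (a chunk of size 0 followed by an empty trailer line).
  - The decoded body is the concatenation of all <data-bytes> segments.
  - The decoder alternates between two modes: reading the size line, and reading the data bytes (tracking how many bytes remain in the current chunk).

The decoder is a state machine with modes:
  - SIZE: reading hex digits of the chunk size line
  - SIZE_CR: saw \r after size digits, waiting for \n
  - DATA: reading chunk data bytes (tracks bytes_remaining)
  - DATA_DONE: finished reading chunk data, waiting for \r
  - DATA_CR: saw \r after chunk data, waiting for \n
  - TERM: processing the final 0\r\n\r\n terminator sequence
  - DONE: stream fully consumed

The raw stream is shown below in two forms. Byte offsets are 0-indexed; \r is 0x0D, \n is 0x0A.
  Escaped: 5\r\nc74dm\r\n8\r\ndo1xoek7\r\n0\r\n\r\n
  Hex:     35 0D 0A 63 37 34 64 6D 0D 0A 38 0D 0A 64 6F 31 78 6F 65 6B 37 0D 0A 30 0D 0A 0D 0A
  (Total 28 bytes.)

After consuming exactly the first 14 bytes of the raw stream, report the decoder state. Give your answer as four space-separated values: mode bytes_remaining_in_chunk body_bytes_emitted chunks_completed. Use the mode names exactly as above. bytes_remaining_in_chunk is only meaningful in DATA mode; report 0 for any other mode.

Answer: DATA 7 6 1

Derivation:
Byte 0 = '5': mode=SIZE remaining=0 emitted=0 chunks_done=0
Byte 1 = 0x0D: mode=SIZE_CR remaining=0 emitted=0 chunks_done=0
Byte 2 = 0x0A: mode=DATA remaining=5 emitted=0 chunks_done=0
Byte 3 = 'c': mode=DATA remaining=4 emitted=1 chunks_done=0
Byte 4 = '7': mode=DATA remaining=3 emitted=2 chunks_done=0
Byte 5 = '4': mode=DATA remaining=2 emitted=3 chunks_done=0
Byte 6 = 'd': mode=DATA remaining=1 emitted=4 chunks_done=0
Byte 7 = 'm': mode=DATA_DONE remaining=0 emitted=5 chunks_done=0
Byte 8 = 0x0D: mode=DATA_CR remaining=0 emitted=5 chunks_done=0
Byte 9 = 0x0A: mode=SIZE remaining=0 emitted=5 chunks_done=1
Byte 10 = '8': mode=SIZE remaining=0 emitted=5 chunks_done=1
Byte 11 = 0x0D: mode=SIZE_CR remaining=0 emitted=5 chunks_done=1
Byte 12 = 0x0A: mode=DATA remaining=8 emitted=5 chunks_done=1
Byte 13 = 'd': mode=DATA remaining=7 emitted=6 chunks_done=1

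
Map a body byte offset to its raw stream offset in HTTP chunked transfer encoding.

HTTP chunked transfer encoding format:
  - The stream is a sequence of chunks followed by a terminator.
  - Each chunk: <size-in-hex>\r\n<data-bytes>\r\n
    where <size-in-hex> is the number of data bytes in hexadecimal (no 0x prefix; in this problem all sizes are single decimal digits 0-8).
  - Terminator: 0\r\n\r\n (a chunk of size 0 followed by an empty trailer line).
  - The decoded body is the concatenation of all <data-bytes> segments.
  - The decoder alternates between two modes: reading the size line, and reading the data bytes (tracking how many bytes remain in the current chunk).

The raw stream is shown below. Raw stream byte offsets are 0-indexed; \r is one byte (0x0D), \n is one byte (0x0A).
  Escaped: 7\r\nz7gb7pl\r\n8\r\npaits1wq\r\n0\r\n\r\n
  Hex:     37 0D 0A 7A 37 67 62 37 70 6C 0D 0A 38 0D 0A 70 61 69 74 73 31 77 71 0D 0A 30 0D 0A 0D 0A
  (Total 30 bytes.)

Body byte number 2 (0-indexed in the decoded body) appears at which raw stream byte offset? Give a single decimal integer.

Chunk 1: stream[0..1]='7' size=0x7=7, data at stream[3..10]='z7gb7pl' -> body[0..7], body so far='z7gb7pl'
Chunk 2: stream[12..13]='8' size=0x8=8, data at stream[15..23]='paits1wq' -> body[7..15], body so far='z7gb7plpaits1wq'
Chunk 3: stream[25..26]='0' size=0 (terminator). Final body='z7gb7plpaits1wq' (15 bytes)
Body byte 2 at stream offset 5

Answer: 5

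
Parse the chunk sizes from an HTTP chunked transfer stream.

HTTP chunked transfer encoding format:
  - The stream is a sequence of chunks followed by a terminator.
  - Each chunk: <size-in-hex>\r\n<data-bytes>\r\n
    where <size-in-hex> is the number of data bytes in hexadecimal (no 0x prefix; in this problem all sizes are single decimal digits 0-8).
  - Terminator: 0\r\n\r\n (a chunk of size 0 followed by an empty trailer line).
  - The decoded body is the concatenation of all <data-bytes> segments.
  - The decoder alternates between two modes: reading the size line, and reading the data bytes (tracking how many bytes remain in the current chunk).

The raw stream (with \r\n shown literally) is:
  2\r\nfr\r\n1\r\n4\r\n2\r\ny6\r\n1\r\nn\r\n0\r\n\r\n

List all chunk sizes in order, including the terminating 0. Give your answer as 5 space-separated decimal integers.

Answer: 2 1 2 1 0

Derivation:
Chunk 1: stream[0..1]='2' size=0x2=2, data at stream[3..5]='fr' -> body[0..2], body so far='fr'
Chunk 2: stream[7..8]='1' size=0x1=1, data at stream[10..11]='4' -> body[2..3], body so far='fr4'
Chunk 3: stream[13..14]='2' size=0x2=2, data at stream[16..18]='y6' -> body[3..5], body so far='fr4y6'
Chunk 4: stream[20..21]='1' size=0x1=1, data at stream[23..24]='n' -> body[5..6], body so far='fr4y6n'
Chunk 5: stream[26..27]='0' size=0 (terminator). Final body='fr4y6n' (6 bytes)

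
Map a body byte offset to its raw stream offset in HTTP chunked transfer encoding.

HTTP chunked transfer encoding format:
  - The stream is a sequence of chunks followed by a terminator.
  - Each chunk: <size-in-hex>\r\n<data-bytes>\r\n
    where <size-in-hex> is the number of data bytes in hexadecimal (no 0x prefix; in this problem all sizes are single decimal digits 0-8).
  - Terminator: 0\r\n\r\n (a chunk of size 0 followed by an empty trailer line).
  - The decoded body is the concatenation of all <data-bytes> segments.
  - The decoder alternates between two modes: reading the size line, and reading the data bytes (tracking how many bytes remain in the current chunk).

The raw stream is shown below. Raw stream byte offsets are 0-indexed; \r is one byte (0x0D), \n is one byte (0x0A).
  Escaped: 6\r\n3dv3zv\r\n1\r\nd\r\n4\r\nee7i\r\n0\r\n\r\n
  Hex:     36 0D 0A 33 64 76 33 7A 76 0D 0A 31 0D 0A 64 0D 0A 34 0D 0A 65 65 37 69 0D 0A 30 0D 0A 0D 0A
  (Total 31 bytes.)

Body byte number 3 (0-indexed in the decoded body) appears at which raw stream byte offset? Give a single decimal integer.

Answer: 6

Derivation:
Chunk 1: stream[0..1]='6' size=0x6=6, data at stream[3..9]='3dv3zv' -> body[0..6], body so far='3dv3zv'
Chunk 2: stream[11..12]='1' size=0x1=1, data at stream[14..15]='d' -> body[6..7], body so far='3dv3zvd'
Chunk 3: stream[17..18]='4' size=0x4=4, data at stream[20..24]='ee7i' -> body[7..11], body so far='3dv3zvdee7i'
Chunk 4: stream[26..27]='0' size=0 (terminator). Final body='3dv3zvdee7i' (11 bytes)
Body byte 3 at stream offset 6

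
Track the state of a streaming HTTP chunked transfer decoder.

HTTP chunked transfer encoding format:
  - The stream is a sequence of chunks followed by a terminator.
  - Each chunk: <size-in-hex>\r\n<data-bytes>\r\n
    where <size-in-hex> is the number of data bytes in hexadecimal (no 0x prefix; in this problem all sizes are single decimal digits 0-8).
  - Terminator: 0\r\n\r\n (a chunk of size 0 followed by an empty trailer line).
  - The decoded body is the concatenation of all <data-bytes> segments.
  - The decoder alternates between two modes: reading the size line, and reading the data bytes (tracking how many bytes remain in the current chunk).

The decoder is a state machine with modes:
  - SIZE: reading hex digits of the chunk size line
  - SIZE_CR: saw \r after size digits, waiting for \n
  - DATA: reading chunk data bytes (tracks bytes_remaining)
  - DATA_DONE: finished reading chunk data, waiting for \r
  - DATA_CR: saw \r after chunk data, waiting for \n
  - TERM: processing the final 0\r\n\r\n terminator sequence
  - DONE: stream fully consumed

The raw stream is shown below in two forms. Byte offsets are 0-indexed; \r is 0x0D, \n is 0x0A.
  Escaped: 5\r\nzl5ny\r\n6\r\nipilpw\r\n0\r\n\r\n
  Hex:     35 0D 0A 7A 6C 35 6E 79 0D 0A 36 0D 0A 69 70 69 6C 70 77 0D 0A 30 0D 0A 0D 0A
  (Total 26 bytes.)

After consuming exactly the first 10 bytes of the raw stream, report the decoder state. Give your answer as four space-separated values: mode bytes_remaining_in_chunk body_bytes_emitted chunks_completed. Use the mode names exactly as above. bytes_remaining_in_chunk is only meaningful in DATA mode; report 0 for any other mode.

Answer: SIZE 0 5 1

Derivation:
Byte 0 = '5': mode=SIZE remaining=0 emitted=0 chunks_done=0
Byte 1 = 0x0D: mode=SIZE_CR remaining=0 emitted=0 chunks_done=0
Byte 2 = 0x0A: mode=DATA remaining=5 emitted=0 chunks_done=0
Byte 3 = 'z': mode=DATA remaining=4 emitted=1 chunks_done=0
Byte 4 = 'l': mode=DATA remaining=3 emitted=2 chunks_done=0
Byte 5 = '5': mode=DATA remaining=2 emitted=3 chunks_done=0
Byte 6 = 'n': mode=DATA remaining=1 emitted=4 chunks_done=0
Byte 7 = 'y': mode=DATA_DONE remaining=0 emitted=5 chunks_done=0
Byte 8 = 0x0D: mode=DATA_CR remaining=0 emitted=5 chunks_done=0
Byte 9 = 0x0A: mode=SIZE remaining=0 emitted=5 chunks_done=1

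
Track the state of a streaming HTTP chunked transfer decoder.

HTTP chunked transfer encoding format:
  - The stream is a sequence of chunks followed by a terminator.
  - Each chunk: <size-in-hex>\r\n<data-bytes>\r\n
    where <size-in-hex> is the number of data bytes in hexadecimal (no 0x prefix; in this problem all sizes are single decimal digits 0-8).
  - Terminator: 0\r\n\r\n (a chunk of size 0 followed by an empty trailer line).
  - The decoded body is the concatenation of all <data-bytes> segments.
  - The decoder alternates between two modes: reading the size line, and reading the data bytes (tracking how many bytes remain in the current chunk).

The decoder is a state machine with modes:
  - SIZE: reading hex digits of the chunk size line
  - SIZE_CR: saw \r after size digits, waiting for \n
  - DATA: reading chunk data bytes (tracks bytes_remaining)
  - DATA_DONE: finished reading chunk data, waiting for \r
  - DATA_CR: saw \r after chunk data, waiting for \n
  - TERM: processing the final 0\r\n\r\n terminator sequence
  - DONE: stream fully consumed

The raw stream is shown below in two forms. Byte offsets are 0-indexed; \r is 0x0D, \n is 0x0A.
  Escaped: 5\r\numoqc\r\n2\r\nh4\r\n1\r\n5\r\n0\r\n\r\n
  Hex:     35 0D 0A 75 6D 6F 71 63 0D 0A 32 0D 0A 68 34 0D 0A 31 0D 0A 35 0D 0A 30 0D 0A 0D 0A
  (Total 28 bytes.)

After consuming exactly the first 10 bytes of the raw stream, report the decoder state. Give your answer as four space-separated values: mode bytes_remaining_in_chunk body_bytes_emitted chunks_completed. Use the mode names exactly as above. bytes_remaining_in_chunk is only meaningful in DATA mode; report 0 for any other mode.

Byte 0 = '5': mode=SIZE remaining=0 emitted=0 chunks_done=0
Byte 1 = 0x0D: mode=SIZE_CR remaining=0 emitted=0 chunks_done=0
Byte 2 = 0x0A: mode=DATA remaining=5 emitted=0 chunks_done=0
Byte 3 = 'u': mode=DATA remaining=4 emitted=1 chunks_done=0
Byte 4 = 'm': mode=DATA remaining=3 emitted=2 chunks_done=0
Byte 5 = 'o': mode=DATA remaining=2 emitted=3 chunks_done=0
Byte 6 = 'q': mode=DATA remaining=1 emitted=4 chunks_done=0
Byte 7 = 'c': mode=DATA_DONE remaining=0 emitted=5 chunks_done=0
Byte 8 = 0x0D: mode=DATA_CR remaining=0 emitted=5 chunks_done=0
Byte 9 = 0x0A: mode=SIZE remaining=0 emitted=5 chunks_done=1

Answer: SIZE 0 5 1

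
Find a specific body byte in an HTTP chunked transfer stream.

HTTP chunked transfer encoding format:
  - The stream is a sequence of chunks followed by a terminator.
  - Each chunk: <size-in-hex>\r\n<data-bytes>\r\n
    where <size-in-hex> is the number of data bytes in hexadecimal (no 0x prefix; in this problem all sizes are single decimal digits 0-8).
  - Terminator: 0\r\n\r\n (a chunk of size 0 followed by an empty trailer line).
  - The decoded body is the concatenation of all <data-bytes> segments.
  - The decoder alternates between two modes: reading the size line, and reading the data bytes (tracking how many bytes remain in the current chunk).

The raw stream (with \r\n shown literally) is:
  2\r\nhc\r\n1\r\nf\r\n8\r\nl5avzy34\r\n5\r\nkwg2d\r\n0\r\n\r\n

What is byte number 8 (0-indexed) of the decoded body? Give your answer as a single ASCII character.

Chunk 1: stream[0..1]='2' size=0x2=2, data at stream[3..5]='hc' -> body[0..2], body so far='hc'
Chunk 2: stream[7..8]='1' size=0x1=1, data at stream[10..11]='f' -> body[2..3], body so far='hcf'
Chunk 3: stream[13..14]='8' size=0x8=8, data at stream[16..24]='l5avzy34' -> body[3..11], body so far='hcfl5avzy34'
Chunk 4: stream[26..27]='5' size=0x5=5, data at stream[29..34]='kwg2d' -> body[11..16], body so far='hcfl5avzy34kwg2d'
Chunk 5: stream[36..37]='0' size=0 (terminator). Final body='hcfl5avzy34kwg2d' (16 bytes)
Body byte 8 = 'y'

Answer: y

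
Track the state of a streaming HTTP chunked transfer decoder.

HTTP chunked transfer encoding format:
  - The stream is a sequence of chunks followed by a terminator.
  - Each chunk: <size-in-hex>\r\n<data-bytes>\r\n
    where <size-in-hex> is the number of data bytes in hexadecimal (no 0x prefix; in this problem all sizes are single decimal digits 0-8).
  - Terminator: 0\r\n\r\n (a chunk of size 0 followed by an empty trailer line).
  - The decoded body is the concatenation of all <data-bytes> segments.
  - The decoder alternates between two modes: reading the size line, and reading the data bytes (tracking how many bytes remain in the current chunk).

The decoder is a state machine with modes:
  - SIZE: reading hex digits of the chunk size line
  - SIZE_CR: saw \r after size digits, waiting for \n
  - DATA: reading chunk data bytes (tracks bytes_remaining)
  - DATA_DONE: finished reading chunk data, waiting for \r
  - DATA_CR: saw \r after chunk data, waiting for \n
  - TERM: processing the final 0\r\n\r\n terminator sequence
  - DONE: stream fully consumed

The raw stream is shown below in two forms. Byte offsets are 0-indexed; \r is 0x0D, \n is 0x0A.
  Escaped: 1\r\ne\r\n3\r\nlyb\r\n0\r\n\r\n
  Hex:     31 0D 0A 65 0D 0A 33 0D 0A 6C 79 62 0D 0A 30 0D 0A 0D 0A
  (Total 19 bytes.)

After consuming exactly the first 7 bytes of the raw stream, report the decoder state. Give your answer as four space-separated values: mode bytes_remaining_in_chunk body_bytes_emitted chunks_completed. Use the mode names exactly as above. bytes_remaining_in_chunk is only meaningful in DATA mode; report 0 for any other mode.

Byte 0 = '1': mode=SIZE remaining=0 emitted=0 chunks_done=0
Byte 1 = 0x0D: mode=SIZE_CR remaining=0 emitted=0 chunks_done=0
Byte 2 = 0x0A: mode=DATA remaining=1 emitted=0 chunks_done=0
Byte 3 = 'e': mode=DATA_DONE remaining=0 emitted=1 chunks_done=0
Byte 4 = 0x0D: mode=DATA_CR remaining=0 emitted=1 chunks_done=0
Byte 5 = 0x0A: mode=SIZE remaining=0 emitted=1 chunks_done=1
Byte 6 = '3': mode=SIZE remaining=0 emitted=1 chunks_done=1

Answer: SIZE 0 1 1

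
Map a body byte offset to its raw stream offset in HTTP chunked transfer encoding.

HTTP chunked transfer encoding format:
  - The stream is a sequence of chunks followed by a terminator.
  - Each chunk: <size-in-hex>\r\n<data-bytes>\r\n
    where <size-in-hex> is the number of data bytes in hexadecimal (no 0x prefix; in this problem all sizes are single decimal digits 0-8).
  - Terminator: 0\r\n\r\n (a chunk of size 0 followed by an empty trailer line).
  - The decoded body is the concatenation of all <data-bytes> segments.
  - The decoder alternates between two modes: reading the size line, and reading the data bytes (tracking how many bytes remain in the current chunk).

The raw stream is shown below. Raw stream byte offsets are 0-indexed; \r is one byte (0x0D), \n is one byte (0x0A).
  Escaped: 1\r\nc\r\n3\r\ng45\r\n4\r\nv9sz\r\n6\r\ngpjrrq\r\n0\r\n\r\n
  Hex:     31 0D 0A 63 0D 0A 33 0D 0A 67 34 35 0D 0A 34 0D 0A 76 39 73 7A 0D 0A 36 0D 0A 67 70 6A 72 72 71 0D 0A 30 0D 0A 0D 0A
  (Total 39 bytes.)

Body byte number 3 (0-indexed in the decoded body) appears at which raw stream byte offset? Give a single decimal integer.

Chunk 1: stream[0..1]='1' size=0x1=1, data at stream[3..4]='c' -> body[0..1], body so far='c'
Chunk 2: stream[6..7]='3' size=0x3=3, data at stream[9..12]='g45' -> body[1..4], body so far='cg45'
Chunk 3: stream[14..15]='4' size=0x4=4, data at stream[17..21]='v9sz' -> body[4..8], body so far='cg45v9sz'
Chunk 4: stream[23..24]='6' size=0x6=6, data at stream[26..32]='gpjrrq' -> body[8..14], body so far='cg45v9szgpjrrq'
Chunk 5: stream[34..35]='0' size=0 (terminator). Final body='cg45v9szgpjrrq' (14 bytes)
Body byte 3 at stream offset 11

Answer: 11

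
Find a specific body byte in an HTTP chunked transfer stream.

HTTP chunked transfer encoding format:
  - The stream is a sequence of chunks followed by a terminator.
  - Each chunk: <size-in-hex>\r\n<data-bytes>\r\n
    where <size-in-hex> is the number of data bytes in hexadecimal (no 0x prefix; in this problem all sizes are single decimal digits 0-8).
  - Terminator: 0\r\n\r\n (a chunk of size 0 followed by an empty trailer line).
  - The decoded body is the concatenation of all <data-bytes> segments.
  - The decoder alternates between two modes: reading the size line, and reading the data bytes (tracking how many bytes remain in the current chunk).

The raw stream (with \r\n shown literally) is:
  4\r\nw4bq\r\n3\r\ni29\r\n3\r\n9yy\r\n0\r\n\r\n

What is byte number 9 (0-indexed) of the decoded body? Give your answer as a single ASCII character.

Answer: y

Derivation:
Chunk 1: stream[0..1]='4' size=0x4=4, data at stream[3..7]='w4bq' -> body[0..4], body so far='w4bq'
Chunk 2: stream[9..10]='3' size=0x3=3, data at stream[12..15]='i29' -> body[4..7], body so far='w4bqi29'
Chunk 3: stream[17..18]='3' size=0x3=3, data at stream[20..23]='9yy' -> body[7..10], body so far='w4bqi299yy'
Chunk 4: stream[25..26]='0' size=0 (terminator). Final body='w4bqi299yy' (10 bytes)
Body byte 9 = 'y'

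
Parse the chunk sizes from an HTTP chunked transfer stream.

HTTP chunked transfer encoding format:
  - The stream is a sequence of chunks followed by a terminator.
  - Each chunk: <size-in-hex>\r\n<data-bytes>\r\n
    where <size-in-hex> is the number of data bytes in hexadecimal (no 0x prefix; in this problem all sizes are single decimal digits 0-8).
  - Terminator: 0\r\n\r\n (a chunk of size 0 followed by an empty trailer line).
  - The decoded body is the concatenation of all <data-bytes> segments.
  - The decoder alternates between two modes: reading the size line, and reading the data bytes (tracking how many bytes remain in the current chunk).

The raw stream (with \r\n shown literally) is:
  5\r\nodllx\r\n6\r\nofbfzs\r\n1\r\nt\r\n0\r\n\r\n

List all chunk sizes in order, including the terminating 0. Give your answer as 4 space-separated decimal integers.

Answer: 5 6 1 0

Derivation:
Chunk 1: stream[0..1]='5' size=0x5=5, data at stream[3..8]='odllx' -> body[0..5], body so far='odllx'
Chunk 2: stream[10..11]='6' size=0x6=6, data at stream[13..19]='ofbfzs' -> body[5..11], body so far='odllxofbfzs'
Chunk 3: stream[21..22]='1' size=0x1=1, data at stream[24..25]='t' -> body[11..12], body so far='odllxofbfzst'
Chunk 4: stream[27..28]='0' size=0 (terminator). Final body='odllxofbfzst' (12 bytes)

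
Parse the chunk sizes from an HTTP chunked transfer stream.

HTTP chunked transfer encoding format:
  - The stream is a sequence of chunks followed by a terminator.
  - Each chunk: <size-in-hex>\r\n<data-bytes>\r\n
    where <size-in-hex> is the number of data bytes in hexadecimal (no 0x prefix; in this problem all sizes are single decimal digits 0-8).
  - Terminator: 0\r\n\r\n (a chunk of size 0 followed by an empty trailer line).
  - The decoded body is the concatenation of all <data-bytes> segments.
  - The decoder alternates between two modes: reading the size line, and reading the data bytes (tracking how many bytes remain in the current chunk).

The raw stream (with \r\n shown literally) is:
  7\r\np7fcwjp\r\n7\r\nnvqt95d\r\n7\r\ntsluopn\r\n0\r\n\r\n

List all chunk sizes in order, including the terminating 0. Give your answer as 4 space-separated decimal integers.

Chunk 1: stream[0..1]='7' size=0x7=7, data at stream[3..10]='p7fcwjp' -> body[0..7], body so far='p7fcwjp'
Chunk 2: stream[12..13]='7' size=0x7=7, data at stream[15..22]='nvqt95d' -> body[7..14], body so far='p7fcwjpnvqt95d'
Chunk 3: stream[24..25]='7' size=0x7=7, data at stream[27..34]='tsluopn' -> body[14..21], body so far='p7fcwjpnvqt95dtsluopn'
Chunk 4: stream[36..37]='0' size=0 (terminator). Final body='p7fcwjpnvqt95dtsluopn' (21 bytes)

Answer: 7 7 7 0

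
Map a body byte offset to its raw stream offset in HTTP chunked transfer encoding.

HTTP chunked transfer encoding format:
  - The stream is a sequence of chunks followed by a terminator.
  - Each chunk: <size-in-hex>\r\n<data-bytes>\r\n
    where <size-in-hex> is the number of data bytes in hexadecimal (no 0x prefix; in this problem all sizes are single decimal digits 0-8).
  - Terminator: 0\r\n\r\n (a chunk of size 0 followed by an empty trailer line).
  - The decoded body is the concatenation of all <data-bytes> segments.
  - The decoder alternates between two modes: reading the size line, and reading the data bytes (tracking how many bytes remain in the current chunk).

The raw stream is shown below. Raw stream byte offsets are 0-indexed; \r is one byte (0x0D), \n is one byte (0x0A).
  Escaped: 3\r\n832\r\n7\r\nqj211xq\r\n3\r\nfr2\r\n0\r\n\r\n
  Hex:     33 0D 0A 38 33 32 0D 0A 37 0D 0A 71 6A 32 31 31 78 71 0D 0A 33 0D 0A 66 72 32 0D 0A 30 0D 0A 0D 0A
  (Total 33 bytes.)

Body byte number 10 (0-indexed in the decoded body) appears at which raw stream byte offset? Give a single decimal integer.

Answer: 23

Derivation:
Chunk 1: stream[0..1]='3' size=0x3=3, data at stream[3..6]='832' -> body[0..3], body so far='832'
Chunk 2: stream[8..9]='7' size=0x7=7, data at stream[11..18]='qj211xq' -> body[3..10], body so far='832qj211xq'
Chunk 3: stream[20..21]='3' size=0x3=3, data at stream[23..26]='fr2' -> body[10..13], body so far='832qj211xqfr2'
Chunk 4: stream[28..29]='0' size=0 (terminator). Final body='832qj211xqfr2' (13 bytes)
Body byte 10 at stream offset 23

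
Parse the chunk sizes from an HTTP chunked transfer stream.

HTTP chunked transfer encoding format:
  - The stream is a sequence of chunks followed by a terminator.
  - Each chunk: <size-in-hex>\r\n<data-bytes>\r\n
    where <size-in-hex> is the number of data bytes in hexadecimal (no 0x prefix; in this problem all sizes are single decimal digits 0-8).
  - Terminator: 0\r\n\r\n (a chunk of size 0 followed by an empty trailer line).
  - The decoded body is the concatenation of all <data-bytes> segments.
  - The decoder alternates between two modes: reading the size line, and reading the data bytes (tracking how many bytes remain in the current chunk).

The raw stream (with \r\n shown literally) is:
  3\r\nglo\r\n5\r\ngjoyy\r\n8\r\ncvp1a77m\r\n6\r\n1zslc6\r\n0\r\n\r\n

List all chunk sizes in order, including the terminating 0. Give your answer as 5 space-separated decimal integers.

Answer: 3 5 8 6 0

Derivation:
Chunk 1: stream[0..1]='3' size=0x3=3, data at stream[3..6]='glo' -> body[0..3], body so far='glo'
Chunk 2: stream[8..9]='5' size=0x5=5, data at stream[11..16]='gjoyy' -> body[3..8], body so far='glogjoyy'
Chunk 3: stream[18..19]='8' size=0x8=8, data at stream[21..29]='cvp1a77m' -> body[8..16], body so far='glogjoyycvp1a77m'
Chunk 4: stream[31..32]='6' size=0x6=6, data at stream[34..40]='1zslc6' -> body[16..22], body so far='glogjoyycvp1a77m1zslc6'
Chunk 5: stream[42..43]='0' size=0 (terminator). Final body='glogjoyycvp1a77m1zslc6' (22 bytes)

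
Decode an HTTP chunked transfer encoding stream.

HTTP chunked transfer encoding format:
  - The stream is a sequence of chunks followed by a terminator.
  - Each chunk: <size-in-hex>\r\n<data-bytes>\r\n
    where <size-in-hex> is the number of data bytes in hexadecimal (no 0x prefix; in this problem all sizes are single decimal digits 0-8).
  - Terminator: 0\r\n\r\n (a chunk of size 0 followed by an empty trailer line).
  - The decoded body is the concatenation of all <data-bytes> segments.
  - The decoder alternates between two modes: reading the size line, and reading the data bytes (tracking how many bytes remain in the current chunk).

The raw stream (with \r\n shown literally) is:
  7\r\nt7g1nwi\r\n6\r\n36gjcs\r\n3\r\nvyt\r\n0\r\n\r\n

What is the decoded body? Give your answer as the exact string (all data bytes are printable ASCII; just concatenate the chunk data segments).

Answer: t7g1nwi36gjcsvyt

Derivation:
Chunk 1: stream[0..1]='7' size=0x7=7, data at stream[3..10]='t7g1nwi' -> body[0..7], body so far='t7g1nwi'
Chunk 2: stream[12..13]='6' size=0x6=6, data at stream[15..21]='36gjcs' -> body[7..13], body so far='t7g1nwi36gjcs'
Chunk 3: stream[23..24]='3' size=0x3=3, data at stream[26..29]='vyt' -> body[13..16], body so far='t7g1nwi36gjcsvyt'
Chunk 4: stream[31..32]='0' size=0 (terminator). Final body='t7g1nwi36gjcsvyt' (16 bytes)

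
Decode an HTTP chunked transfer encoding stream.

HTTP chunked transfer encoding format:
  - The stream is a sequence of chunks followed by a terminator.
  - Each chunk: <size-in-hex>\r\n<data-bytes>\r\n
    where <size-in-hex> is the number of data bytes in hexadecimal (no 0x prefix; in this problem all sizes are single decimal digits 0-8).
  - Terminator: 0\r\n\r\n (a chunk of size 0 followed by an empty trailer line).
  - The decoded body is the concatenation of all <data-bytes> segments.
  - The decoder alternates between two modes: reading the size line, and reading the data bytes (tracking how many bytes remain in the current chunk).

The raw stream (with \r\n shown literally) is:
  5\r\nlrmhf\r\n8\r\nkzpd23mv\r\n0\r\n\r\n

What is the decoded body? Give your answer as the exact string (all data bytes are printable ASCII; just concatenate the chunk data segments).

Answer: lrmhfkzpd23mv

Derivation:
Chunk 1: stream[0..1]='5' size=0x5=5, data at stream[3..8]='lrmhf' -> body[0..5], body so far='lrmhf'
Chunk 2: stream[10..11]='8' size=0x8=8, data at stream[13..21]='kzpd23mv' -> body[5..13], body so far='lrmhfkzpd23mv'
Chunk 3: stream[23..24]='0' size=0 (terminator). Final body='lrmhfkzpd23mv' (13 bytes)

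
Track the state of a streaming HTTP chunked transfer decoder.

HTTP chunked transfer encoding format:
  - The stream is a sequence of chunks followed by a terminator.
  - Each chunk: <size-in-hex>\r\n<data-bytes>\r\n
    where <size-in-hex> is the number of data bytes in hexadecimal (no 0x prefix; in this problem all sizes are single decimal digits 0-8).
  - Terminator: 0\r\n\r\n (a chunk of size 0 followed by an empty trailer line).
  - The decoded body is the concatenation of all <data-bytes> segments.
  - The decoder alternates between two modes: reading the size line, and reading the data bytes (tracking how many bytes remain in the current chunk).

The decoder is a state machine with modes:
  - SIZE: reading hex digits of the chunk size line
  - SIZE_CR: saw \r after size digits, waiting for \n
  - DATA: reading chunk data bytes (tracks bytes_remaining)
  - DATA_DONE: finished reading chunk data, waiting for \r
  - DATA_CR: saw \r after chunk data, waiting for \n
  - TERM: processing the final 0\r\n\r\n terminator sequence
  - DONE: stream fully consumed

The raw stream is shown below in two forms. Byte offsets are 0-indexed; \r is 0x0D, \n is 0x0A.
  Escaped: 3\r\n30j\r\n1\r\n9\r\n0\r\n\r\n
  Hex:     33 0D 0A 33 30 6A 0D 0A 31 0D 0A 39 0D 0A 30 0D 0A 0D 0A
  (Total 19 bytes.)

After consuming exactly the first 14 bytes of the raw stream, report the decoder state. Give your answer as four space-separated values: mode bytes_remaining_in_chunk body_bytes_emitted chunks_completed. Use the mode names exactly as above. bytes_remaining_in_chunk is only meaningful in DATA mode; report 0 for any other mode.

Answer: SIZE 0 4 2

Derivation:
Byte 0 = '3': mode=SIZE remaining=0 emitted=0 chunks_done=0
Byte 1 = 0x0D: mode=SIZE_CR remaining=0 emitted=0 chunks_done=0
Byte 2 = 0x0A: mode=DATA remaining=3 emitted=0 chunks_done=0
Byte 3 = '3': mode=DATA remaining=2 emitted=1 chunks_done=0
Byte 4 = '0': mode=DATA remaining=1 emitted=2 chunks_done=0
Byte 5 = 'j': mode=DATA_DONE remaining=0 emitted=3 chunks_done=0
Byte 6 = 0x0D: mode=DATA_CR remaining=0 emitted=3 chunks_done=0
Byte 7 = 0x0A: mode=SIZE remaining=0 emitted=3 chunks_done=1
Byte 8 = '1': mode=SIZE remaining=0 emitted=3 chunks_done=1
Byte 9 = 0x0D: mode=SIZE_CR remaining=0 emitted=3 chunks_done=1
Byte 10 = 0x0A: mode=DATA remaining=1 emitted=3 chunks_done=1
Byte 11 = '9': mode=DATA_DONE remaining=0 emitted=4 chunks_done=1
Byte 12 = 0x0D: mode=DATA_CR remaining=0 emitted=4 chunks_done=1
Byte 13 = 0x0A: mode=SIZE remaining=0 emitted=4 chunks_done=2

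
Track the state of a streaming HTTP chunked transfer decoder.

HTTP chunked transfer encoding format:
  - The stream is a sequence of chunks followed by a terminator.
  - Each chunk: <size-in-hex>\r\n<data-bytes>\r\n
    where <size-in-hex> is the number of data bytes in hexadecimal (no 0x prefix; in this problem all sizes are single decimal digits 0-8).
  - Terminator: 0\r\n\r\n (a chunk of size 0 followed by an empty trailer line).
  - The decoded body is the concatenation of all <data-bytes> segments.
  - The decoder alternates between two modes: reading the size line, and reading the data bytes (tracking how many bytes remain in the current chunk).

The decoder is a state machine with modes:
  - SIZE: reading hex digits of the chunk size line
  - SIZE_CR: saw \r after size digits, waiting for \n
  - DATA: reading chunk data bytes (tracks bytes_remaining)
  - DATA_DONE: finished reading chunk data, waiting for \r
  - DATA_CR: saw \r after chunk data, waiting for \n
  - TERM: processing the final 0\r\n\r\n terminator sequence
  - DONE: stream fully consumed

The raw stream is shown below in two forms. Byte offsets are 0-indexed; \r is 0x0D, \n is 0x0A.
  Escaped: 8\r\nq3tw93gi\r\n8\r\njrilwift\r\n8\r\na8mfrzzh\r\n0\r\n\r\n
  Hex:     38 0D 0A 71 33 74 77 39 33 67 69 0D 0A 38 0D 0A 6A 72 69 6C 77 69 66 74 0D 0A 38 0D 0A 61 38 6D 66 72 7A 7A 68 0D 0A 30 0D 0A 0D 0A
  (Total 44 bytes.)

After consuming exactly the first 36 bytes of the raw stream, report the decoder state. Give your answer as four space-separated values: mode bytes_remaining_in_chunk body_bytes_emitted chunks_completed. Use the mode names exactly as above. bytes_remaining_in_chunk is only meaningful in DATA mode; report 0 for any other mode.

Byte 0 = '8': mode=SIZE remaining=0 emitted=0 chunks_done=0
Byte 1 = 0x0D: mode=SIZE_CR remaining=0 emitted=0 chunks_done=0
Byte 2 = 0x0A: mode=DATA remaining=8 emitted=0 chunks_done=0
Byte 3 = 'q': mode=DATA remaining=7 emitted=1 chunks_done=0
Byte 4 = '3': mode=DATA remaining=6 emitted=2 chunks_done=0
Byte 5 = 't': mode=DATA remaining=5 emitted=3 chunks_done=0
Byte 6 = 'w': mode=DATA remaining=4 emitted=4 chunks_done=0
Byte 7 = '9': mode=DATA remaining=3 emitted=5 chunks_done=0
Byte 8 = '3': mode=DATA remaining=2 emitted=6 chunks_done=0
Byte 9 = 'g': mode=DATA remaining=1 emitted=7 chunks_done=0
Byte 10 = 'i': mode=DATA_DONE remaining=0 emitted=8 chunks_done=0
Byte 11 = 0x0D: mode=DATA_CR remaining=0 emitted=8 chunks_done=0
Byte 12 = 0x0A: mode=SIZE remaining=0 emitted=8 chunks_done=1
Byte 13 = '8': mode=SIZE remaining=0 emitted=8 chunks_done=1
Byte 14 = 0x0D: mode=SIZE_CR remaining=0 emitted=8 chunks_done=1
Byte 15 = 0x0A: mode=DATA remaining=8 emitted=8 chunks_done=1
Byte 16 = 'j': mode=DATA remaining=7 emitted=9 chunks_done=1
Byte 17 = 'r': mode=DATA remaining=6 emitted=10 chunks_done=1
Byte 18 = 'i': mode=DATA remaining=5 emitted=11 chunks_done=1
Byte 19 = 'l': mode=DATA remaining=4 emitted=12 chunks_done=1
Byte 20 = 'w': mode=DATA remaining=3 emitted=13 chunks_done=1
Byte 21 = 'i': mode=DATA remaining=2 emitted=14 chunks_done=1
Byte 22 = 'f': mode=DATA remaining=1 emitted=15 chunks_done=1
Byte 23 = 't': mode=DATA_DONE remaining=0 emitted=16 chunks_done=1
Byte 24 = 0x0D: mode=DATA_CR remaining=0 emitted=16 chunks_done=1
Byte 25 = 0x0A: mode=SIZE remaining=0 emitted=16 chunks_done=2
Byte 26 = '8': mode=SIZE remaining=0 emitted=16 chunks_done=2
Byte 27 = 0x0D: mode=SIZE_CR remaining=0 emitted=16 chunks_done=2
Byte 28 = 0x0A: mode=DATA remaining=8 emitted=16 chunks_done=2
Byte 29 = 'a': mode=DATA remaining=7 emitted=17 chunks_done=2
Byte 30 = '8': mode=DATA remaining=6 emitted=18 chunks_done=2
Byte 31 = 'm': mode=DATA remaining=5 emitted=19 chunks_done=2
Byte 32 = 'f': mode=DATA remaining=4 emitted=20 chunks_done=2
Byte 33 = 'r': mode=DATA remaining=3 emitted=21 chunks_done=2
Byte 34 = 'z': mode=DATA remaining=2 emitted=22 chunks_done=2
Byte 35 = 'z': mode=DATA remaining=1 emitted=23 chunks_done=2

Answer: DATA 1 23 2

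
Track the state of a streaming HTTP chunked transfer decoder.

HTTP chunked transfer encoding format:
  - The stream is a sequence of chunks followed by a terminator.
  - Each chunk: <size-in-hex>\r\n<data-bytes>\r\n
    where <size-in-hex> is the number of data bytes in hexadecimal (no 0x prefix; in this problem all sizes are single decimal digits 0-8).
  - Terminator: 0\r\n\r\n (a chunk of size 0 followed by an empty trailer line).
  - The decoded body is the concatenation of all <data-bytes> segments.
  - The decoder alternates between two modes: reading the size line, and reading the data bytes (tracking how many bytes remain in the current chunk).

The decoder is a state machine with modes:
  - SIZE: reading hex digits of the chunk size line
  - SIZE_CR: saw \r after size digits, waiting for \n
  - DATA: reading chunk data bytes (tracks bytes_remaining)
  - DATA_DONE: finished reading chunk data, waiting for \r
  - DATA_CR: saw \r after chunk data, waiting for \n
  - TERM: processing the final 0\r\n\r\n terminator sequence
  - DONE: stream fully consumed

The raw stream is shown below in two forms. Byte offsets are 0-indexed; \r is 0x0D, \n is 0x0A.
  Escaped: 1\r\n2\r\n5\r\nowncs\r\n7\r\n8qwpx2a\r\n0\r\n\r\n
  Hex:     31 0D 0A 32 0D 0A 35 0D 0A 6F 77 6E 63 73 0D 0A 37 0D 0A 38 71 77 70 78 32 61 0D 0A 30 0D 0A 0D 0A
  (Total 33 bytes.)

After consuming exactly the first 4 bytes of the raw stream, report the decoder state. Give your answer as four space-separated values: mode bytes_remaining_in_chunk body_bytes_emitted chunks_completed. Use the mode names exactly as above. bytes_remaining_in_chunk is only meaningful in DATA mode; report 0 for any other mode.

Byte 0 = '1': mode=SIZE remaining=0 emitted=0 chunks_done=0
Byte 1 = 0x0D: mode=SIZE_CR remaining=0 emitted=0 chunks_done=0
Byte 2 = 0x0A: mode=DATA remaining=1 emitted=0 chunks_done=0
Byte 3 = '2': mode=DATA_DONE remaining=0 emitted=1 chunks_done=0

Answer: DATA_DONE 0 1 0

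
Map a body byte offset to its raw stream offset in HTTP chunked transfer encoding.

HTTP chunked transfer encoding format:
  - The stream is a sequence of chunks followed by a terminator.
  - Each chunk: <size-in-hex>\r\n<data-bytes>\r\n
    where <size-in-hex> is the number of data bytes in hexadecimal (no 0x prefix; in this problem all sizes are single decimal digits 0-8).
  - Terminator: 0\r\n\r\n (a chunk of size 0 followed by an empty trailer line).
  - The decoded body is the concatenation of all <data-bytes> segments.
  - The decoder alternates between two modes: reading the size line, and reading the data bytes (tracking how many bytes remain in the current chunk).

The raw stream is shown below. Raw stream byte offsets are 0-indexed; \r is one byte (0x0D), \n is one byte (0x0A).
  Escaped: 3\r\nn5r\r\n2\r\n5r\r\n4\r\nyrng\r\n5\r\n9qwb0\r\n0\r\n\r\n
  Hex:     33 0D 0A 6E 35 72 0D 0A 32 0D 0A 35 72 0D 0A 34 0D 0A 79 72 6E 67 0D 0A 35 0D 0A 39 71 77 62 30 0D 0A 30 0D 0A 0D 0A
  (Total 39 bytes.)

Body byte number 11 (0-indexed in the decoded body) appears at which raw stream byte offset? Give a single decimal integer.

Chunk 1: stream[0..1]='3' size=0x3=3, data at stream[3..6]='n5r' -> body[0..3], body so far='n5r'
Chunk 2: stream[8..9]='2' size=0x2=2, data at stream[11..13]='5r' -> body[3..5], body so far='n5r5r'
Chunk 3: stream[15..16]='4' size=0x4=4, data at stream[18..22]='yrng' -> body[5..9], body so far='n5r5ryrng'
Chunk 4: stream[24..25]='5' size=0x5=5, data at stream[27..32]='9qwb0' -> body[9..14], body so far='n5r5ryrng9qwb0'
Chunk 5: stream[34..35]='0' size=0 (terminator). Final body='n5r5ryrng9qwb0' (14 bytes)
Body byte 11 at stream offset 29

Answer: 29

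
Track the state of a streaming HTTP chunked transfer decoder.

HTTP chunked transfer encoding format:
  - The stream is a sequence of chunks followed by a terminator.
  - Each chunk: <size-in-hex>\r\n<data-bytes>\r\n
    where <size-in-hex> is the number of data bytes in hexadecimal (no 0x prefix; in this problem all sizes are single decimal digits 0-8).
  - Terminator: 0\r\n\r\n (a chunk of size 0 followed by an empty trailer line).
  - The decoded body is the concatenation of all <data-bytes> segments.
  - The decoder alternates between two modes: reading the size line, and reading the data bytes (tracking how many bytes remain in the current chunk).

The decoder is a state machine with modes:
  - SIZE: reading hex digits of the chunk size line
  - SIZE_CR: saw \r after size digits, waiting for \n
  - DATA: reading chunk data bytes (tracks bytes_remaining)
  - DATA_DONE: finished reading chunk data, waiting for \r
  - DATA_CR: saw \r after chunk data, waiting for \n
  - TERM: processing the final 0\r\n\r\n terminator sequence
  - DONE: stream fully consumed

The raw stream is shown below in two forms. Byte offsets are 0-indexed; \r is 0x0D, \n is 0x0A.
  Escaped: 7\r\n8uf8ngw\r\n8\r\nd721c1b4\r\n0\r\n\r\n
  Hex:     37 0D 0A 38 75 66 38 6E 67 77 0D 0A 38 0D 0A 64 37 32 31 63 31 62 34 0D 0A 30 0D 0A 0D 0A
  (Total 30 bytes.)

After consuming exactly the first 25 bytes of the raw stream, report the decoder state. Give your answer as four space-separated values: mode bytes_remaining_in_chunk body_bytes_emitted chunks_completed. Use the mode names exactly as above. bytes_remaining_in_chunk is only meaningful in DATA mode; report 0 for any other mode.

Byte 0 = '7': mode=SIZE remaining=0 emitted=0 chunks_done=0
Byte 1 = 0x0D: mode=SIZE_CR remaining=0 emitted=0 chunks_done=0
Byte 2 = 0x0A: mode=DATA remaining=7 emitted=0 chunks_done=0
Byte 3 = '8': mode=DATA remaining=6 emitted=1 chunks_done=0
Byte 4 = 'u': mode=DATA remaining=5 emitted=2 chunks_done=0
Byte 5 = 'f': mode=DATA remaining=4 emitted=3 chunks_done=0
Byte 6 = '8': mode=DATA remaining=3 emitted=4 chunks_done=0
Byte 7 = 'n': mode=DATA remaining=2 emitted=5 chunks_done=0
Byte 8 = 'g': mode=DATA remaining=1 emitted=6 chunks_done=0
Byte 9 = 'w': mode=DATA_DONE remaining=0 emitted=7 chunks_done=0
Byte 10 = 0x0D: mode=DATA_CR remaining=0 emitted=7 chunks_done=0
Byte 11 = 0x0A: mode=SIZE remaining=0 emitted=7 chunks_done=1
Byte 12 = '8': mode=SIZE remaining=0 emitted=7 chunks_done=1
Byte 13 = 0x0D: mode=SIZE_CR remaining=0 emitted=7 chunks_done=1
Byte 14 = 0x0A: mode=DATA remaining=8 emitted=7 chunks_done=1
Byte 15 = 'd': mode=DATA remaining=7 emitted=8 chunks_done=1
Byte 16 = '7': mode=DATA remaining=6 emitted=9 chunks_done=1
Byte 17 = '2': mode=DATA remaining=5 emitted=10 chunks_done=1
Byte 18 = '1': mode=DATA remaining=4 emitted=11 chunks_done=1
Byte 19 = 'c': mode=DATA remaining=3 emitted=12 chunks_done=1
Byte 20 = '1': mode=DATA remaining=2 emitted=13 chunks_done=1
Byte 21 = 'b': mode=DATA remaining=1 emitted=14 chunks_done=1
Byte 22 = '4': mode=DATA_DONE remaining=0 emitted=15 chunks_done=1
Byte 23 = 0x0D: mode=DATA_CR remaining=0 emitted=15 chunks_done=1
Byte 24 = 0x0A: mode=SIZE remaining=0 emitted=15 chunks_done=2

Answer: SIZE 0 15 2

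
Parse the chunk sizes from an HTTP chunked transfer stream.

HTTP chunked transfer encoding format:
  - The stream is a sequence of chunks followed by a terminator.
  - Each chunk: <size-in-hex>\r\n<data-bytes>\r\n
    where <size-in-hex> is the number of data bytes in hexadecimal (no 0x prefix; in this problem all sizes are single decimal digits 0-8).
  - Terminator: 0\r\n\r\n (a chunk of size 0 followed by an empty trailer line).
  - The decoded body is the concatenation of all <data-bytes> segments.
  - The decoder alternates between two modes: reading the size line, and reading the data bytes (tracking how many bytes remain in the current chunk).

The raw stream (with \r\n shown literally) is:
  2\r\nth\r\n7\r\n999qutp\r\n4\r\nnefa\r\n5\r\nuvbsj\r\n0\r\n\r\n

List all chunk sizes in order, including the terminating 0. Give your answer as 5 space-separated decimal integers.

Answer: 2 7 4 5 0

Derivation:
Chunk 1: stream[0..1]='2' size=0x2=2, data at stream[3..5]='th' -> body[0..2], body so far='th'
Chunk 2: stream[7..8]='7' size=0x7=7, data at stream[10..17]='999qutp' -> body[2..9], body so far='th999qutp'
Chunk 3: stream[19..20]='4' size=0x4=4, data at stream[22..26]='nefa' -> body[9..13], body so far='th999qutpnefa'
Chunk 4: stream[28..29]='5' size=0x5=5, data at stream[31..36]='uvbsj' -> body[13..18], body so far='th999qutpnefauvbsj'
Chunk 5: stream[38..39]='0' size=0 (terminator). Final body='th999qutpnefauvbsj' (18 bytes)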